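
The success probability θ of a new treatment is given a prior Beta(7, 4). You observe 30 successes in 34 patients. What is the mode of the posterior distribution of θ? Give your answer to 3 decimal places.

Prior: Beta(7, 4).
Data: 30 successes in 34 trials. The binomial likelihood contributes θ^30(1−θ)^4, so the posterior is Beta(7+30, 4+4) = Beta(37, 8).
For Beta(a, b) with a, b > 1 the mode is (a−1)/(a+b−2) = 36/43 ≈ 0.837.

θ̂_MAP = 0.837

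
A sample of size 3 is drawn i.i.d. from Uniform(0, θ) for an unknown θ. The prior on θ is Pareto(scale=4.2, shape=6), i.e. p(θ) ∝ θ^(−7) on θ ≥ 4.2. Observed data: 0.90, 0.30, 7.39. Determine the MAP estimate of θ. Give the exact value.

The Uniform(0, θ) likelihood is θ^(−n) for θ ≥ max(xᵢ), zero otherwise. Here max(xᵢ) = 7.39.
Posterior ∝ θ^(−7) · θ^(−3) = θ^(−10) on θ ≥ max(4.2, 7.39) = 7.39.
This density is strictly decreasing in θ, so the posterior mode lies at the lower boundary of the support.

θ̂_MAP = 7.39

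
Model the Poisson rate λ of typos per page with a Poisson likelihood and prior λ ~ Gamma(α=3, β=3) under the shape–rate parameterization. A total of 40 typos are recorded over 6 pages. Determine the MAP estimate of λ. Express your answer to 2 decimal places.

λ̂_MAP = 4.67

Σxᵢ = 40, n = 6.
Posterior ∝ λ^2e^(−3λ) · λ^40e^(−6λ) = λ^42e^(−9λ), i.e. Gamma(shape=43, rate=9).
The mode of a Gamma(a, b) with a ≥ 1 (shape–rate) is (a−1)/b = 42/9 ≈ 4.67.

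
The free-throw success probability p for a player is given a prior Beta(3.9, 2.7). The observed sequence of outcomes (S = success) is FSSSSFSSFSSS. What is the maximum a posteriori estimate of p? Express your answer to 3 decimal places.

Prior: Beta(3.9, 2.7).
Data: 9 successes in 12 trials (from the sequence). The binomial likelihood contributes p^9(1−p)^3, so the posterior is Beta(3.9+9, 2.7+3) = Beta(12.9, 5.7).
For Beta(a, b) with a, b > 1 the mode is (a−1)/(a+b−2) = 11.9/16.6 ≈ 0.717.

p̂_MAP = 0.717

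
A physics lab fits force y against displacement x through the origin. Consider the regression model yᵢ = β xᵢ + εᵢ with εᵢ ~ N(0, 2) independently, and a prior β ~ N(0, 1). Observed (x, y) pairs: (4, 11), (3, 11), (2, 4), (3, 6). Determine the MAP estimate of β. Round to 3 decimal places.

log p(β | y) = −Σ(yᵢ − βxᵢ)²/(2·2) − β²/(2·1) + const.
Setting the derivative to zero: Σxᵢ(yᵢ − βxᵢ)/2 − β/1 = 0, so β = Σxᵢyᵢ / (Σxᵢ² + σ²/τ²).
Σxᵢyᵢ = 4·11 + 3·11 + 2·4 + 3·6 = 103; Σxᵢ² = 38; σ²/τ² = 2.
β̂_MAP = 103 / (38 + 2) = 103/40 ≈ 2.575.

β̂_MAP = 2.575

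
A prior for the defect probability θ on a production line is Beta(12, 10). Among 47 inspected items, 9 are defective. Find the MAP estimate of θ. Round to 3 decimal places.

θ̂_MAP = 0.299

Prior: Beta(12, 10).
Data: 9 successes in 47 trials. The binomial likelihood contributes θ^9(1−θ)^38, so the posterior is Beta(12+9, 10+38) = Beta(21, 48).
For Beta(a, b) with a, b > 1 the mode is (a−1)/(a+b−2) = 20/67 ≈ 0.299.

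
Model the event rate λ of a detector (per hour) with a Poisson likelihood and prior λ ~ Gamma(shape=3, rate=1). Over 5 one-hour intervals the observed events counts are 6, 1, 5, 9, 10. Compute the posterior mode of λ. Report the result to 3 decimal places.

Σxᵢ = 6+1+5+9+10 = 31, with n = 5.
Posterior ∝ λ^2e^(−1λ) · λ^31e^(−5λ) = λ^33e^(−6λ), i.e. Gamma(shape=34, rate=6).
The mode of a Gamma(a, b) with a ≥ 1 (shape–rate) is (a−1)/b = 33/6 ≈ 5.500.

λ̂_MAP = 5.500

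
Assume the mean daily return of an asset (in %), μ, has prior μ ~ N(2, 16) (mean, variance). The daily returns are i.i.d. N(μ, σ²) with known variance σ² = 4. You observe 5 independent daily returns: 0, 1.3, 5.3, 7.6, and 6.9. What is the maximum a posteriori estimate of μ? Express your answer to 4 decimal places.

n = 5; x̄ = (0 + 1.3 + 5.3 + 7.6 + 6.9)/5 = 21.1/5 = 4.22.
For a Normal prior and Normal likelihood with known variance, the posterior is Normal; its mode equals its mean, the precision-weighted average.
Prior precision 1/σ₀² = 1/16 = 0.0625; data precision n/σ² = 5/4 = 1.25.
μ̂ = (0.0625·2 + 1.25·4.22) / (0.0625 + 1.25) = 5.4/1.3125 = 144/35 ≈ 4.1143.

μ̂_MAP = 4.1143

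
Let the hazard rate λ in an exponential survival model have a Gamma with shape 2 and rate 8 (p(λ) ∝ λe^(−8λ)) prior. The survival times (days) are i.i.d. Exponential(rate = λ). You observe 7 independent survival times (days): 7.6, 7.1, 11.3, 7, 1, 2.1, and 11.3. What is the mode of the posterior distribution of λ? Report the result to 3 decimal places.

The Exponential(rate=λ) likelihood is ∝ λ^n e^(−λΣtᵢ). Here n = 7 and Σtᵢ = 7.6 + 7.1 + 11.3 + 7 + 1 + 2.1 + 11.3 = 47.4.
Posterior ∝ λe^(−8λ) · λ^7e^(−47.4λ) = λ^8e^(−55.4λ), i.e. Gamma(9, 55.4).
Mode = (a−1)/b = 8/55.4 ≈ 0.144.

λ̂_MAP = 0.144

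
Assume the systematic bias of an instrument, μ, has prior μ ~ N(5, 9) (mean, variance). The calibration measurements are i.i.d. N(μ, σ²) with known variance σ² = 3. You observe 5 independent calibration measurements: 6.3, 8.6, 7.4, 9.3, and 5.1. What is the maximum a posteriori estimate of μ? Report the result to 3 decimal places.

n = 5; x̄ = (6.3 + 8.6 + 7.4 + 9.3 + 5.1)/5 = 36.7/5 = 7.34.
For a Normal prior and Normal likelihood with known variance, the posterior is Normal; its mode equals its mean, the precision-weighted average.
Prior precision 1/σ₀² = 1/9; data precision n/σ² = 5/3.
μ̂ = ((1/9)·5 + (5/3)·7.34) / (1/9 + 5/3) = (1151/90)/(16/9) = 7.19375 ≈ 7.194.

μ̂_MAP = 7.194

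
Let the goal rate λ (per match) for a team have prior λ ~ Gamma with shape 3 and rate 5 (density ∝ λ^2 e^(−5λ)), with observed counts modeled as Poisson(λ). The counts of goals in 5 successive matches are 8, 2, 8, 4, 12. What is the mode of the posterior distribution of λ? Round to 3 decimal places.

Σxᵢ = 8+2+8+4+12 = 34, with n = 5.
Posterior ∝ λ^2e^(−5λ) · λ^34e^(−5λ) = λ^36e^(−10λ), i.e. Gamma(shape=37, rate=10).
The mode of a Gamma(a, b) with a ≥ 1 (shape–rate) is (a−1)/b = 36/10 ≈ 3.600.

λ̂_MAP = 3.600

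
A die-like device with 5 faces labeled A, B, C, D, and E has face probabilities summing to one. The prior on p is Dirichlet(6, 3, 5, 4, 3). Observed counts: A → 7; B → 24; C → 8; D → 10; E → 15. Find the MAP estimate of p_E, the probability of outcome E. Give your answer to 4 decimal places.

The posterior is Dirichlet(αᵢ + nᵢ) = Dirichlet(13, 27, 13, 14, 18).
For a Dirichlet(a₁,…,a_K) with all aᵢ > 1, the mode has j-th component (aⱼ − 1)/(Σaᵢ − K).
Here Σaᵢ = 85 and K = 5, so p_E = (18 − 1)/(85 − 5) = 17/80 ≈ 0.2125.

MAP estimate of p_E = 0.2125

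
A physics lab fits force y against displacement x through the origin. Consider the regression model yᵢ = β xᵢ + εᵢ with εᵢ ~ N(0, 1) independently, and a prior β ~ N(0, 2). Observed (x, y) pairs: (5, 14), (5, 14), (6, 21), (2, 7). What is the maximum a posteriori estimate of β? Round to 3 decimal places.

β̂_MAP = 3.094

log p(β | y) = −Σ(yᵢ − βxᵢ)²/(2·1) − β²/(2·2) + const.
Setting the derivative to zero: Σxᵢ(yᵢ − βxᵢ)/1 − β/2 = 0, so β = Σxᵢyᵢ / (Σxᵢ² + σ²/τ²).
Σxᵢyᵢ = 5·14 + 5·14 + 6·21 + 2·7 = 280; Σxᵢ² = 90; σ²/τ² = 0.5.
β̂_MAP = 280 / (90 + 0.5) = 280/90.5 ≈ 3.094.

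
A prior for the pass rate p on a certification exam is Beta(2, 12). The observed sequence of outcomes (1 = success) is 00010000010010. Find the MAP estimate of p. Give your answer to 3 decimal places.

p̂_MAP = 0.154

Prior: Beta(2, 12).
Data: 3 successes in 14 trials (from the sequence). The binomial likelihood contributes p^3(1−p)^11, so the posterior is Beta(2+3, 12+11) = Beta(5, 23).
For Beta(a, b) with a, b > 1 the mode is (a−1)/(a+b−2) = 4/26 ≈ 0.154.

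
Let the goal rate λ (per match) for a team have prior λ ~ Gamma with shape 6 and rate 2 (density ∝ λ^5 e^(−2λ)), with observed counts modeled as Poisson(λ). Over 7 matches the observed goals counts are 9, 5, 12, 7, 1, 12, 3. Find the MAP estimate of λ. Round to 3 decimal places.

Σxᵢ = 9+5+12+7+1+12+3 = 49, with n = 7.
Posterior ∝ λ^5e^(−2λ) · λ^49e^(−7λ) = λ^54e^(−9λ), i.e. Gamma(shape=55, rate=9).
The mode of a Gamma(a, b) with a ≥ 1 (shape–rate) is (a−1)/b = 54/9 ≈ 6.000.

λ̂_MAP = 6.000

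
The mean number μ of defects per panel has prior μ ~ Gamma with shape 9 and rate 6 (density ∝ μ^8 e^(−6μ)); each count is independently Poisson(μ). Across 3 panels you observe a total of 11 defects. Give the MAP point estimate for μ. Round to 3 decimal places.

Σxᵢ = 11, n = 3.
Posterior ∝ μ^8e^(−6μ) · μ^11e^(−3μ) = μ^19e^(−9μ), i.e. Gamma(shape=20, rate=9).
The mode of a Gamma(a, b) with a ≥ 1 (shape–rate) is (a−1)/b = 19/9 ≈ 2.111.

μ̂_MAP = 2.111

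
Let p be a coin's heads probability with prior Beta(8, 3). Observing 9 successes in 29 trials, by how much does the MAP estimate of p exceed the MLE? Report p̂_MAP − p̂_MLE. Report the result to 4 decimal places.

MAP − MLE = 0.1107

Posterior is Beta(17, 23); MAP = (17−1)/(40−2) = 16/38 ≈ 0.42105.
MLE ignores the prior: p̂_MLE = k/n = 9/29 ≈ 0.31034.
Difference = 16/38 − 9/29 = 61/551 ≈ 0.1107.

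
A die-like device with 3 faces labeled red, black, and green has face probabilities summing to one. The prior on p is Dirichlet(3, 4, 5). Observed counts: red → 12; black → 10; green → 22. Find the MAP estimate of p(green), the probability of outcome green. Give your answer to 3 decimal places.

MAP estimate of p(green) = 0.491

The posterior is Dirichlet(αᵢ + nᵢ) = Dirichlet(15, 14, 27).
For a Dirichlet(a₁,…,a_K) with all aᵢ > 1, the mode has j-th component (aⱼ − 1)/(Σaᵢ − K).
Here Σaᵢ = 56 and K = 3, so p(green) = (27 − 1)/(56 − 3) = 26/53 ≈ 0.491.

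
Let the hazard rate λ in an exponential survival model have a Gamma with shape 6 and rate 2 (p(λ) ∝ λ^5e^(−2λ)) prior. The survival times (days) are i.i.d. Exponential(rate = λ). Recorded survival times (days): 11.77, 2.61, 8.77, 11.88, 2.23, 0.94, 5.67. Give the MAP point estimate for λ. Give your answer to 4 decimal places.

The Exponential(rate=λ) likelihood is ∝ λ^n e^(−λΣtᵢ). Here n = 7 and Σtᵢ = 11.77 + 2.61 + 8.77 + 11.88 + 2.23 + 0.94 + 5.67 = 43.87.
Posterior ∝ λ^5e^(−2λ) · λ^7e^(−43.87λ) = λ^12e^(−45.87λ), i.e. Gamma(13, 45.87).
Mode = (a−1)/b = 12/45.87 ≈ 0.2616.

λ̂_MAP = 0.2616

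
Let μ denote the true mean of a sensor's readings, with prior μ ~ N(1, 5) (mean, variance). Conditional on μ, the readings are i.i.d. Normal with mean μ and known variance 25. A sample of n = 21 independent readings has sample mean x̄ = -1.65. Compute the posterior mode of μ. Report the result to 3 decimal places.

μ̂_MAP = -1.140

n = 21, x̄ = -1.65.
For a Normal prior and Normal likelihood with known variance, the posterior is Normal; its mode equals its mean, the precision-weighted average.
Prior precision 1/σ₀² = 1/5 = 0.2; data precision n/σ² = 21/25 = 0.84.
μ̂ = (0.2·1 + 0.84·(-1.65)) / (0.2 + 0.84) = (-1.186)/1.04 = -593/520 ≈ -1.140.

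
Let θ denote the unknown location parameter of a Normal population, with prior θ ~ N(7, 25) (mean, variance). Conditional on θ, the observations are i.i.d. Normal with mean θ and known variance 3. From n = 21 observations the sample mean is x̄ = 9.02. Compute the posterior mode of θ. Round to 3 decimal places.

n = 21, x̄ = 9.02.
For a Normal prior and Normal likelihood with known variance, the posterior is Normal; its mode equals its mean, the precision-weighted average.
Prior precision 1/σ₀² = 1/25 = 0.04; data precision n/σ² = 21/3 = 7.
θ̂ = (0.04·7 + 7·9.02) / (0.04 + 7) = 63.42/7.04 = 3171/352 ≈ 9.009.

θ̂_MAP = 9.009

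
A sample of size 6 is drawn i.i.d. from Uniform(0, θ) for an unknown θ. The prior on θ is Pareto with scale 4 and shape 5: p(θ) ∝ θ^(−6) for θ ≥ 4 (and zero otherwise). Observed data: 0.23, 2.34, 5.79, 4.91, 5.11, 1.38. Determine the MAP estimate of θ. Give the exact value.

θ̂_MAP = 5.79

The Uniform(0, θ) likelihood is θ^(−n) for θ ≥ max(xᵢ), zero otherwise. Here max(xᵢ) = 5.79.
Posterior ∝ θ^(−6) · θ^(−6) = θ^(−12) on θ ≥ max(4, 5.79) = 5.79.
This density is strictly decreasing in θ, so the posterior mode lies at the lower boundary of the support.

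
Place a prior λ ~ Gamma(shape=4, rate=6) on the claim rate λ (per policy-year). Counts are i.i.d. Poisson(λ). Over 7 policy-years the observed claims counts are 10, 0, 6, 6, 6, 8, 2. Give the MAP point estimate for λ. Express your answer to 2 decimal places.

Σxᵢ = 10+0+6+6+6+8+2 = 38, with n = 7.
Posterior ∝ λ^3e^(−6λ) · λ^38e^(−7λ) = λ^41e^(−13λ), i.e. Gamma(shape=42, rate=13).
The mode of a Gamma(a, b) with a ≥ 1 (shape–rate) is (a−1)/b = 41/13 ≈ 3.15.

λ̂_MAP = 3.15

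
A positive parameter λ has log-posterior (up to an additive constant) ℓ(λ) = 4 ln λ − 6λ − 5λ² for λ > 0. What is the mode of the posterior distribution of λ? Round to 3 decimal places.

λ̂_MAP = 0.400

ℓ'(λ) = 4/λ − 6 − 10λ. Setting this to zero and multiplying by λ: 10λ² + 6λ − 4 = 0.
λ = (−6 + √(6² + 4·10·4)) / (2·10) = (−6 + √196) / 20 = (−6 + 14)/20 = 2/5.
ℓ''(λ) = −4/λ² − 10 < 0, confirming a maximum.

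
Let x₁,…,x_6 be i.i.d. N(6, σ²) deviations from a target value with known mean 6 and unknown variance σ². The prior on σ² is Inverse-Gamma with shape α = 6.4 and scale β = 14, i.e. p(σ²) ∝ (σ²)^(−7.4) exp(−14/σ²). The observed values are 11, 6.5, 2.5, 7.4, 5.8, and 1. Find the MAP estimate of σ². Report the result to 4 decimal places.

σ̂²_MAP = 4.4471

Sum of squared deviations about the known mean: SS = (11−6)² + (6.5−6)² + (2.5−6)² + (7.4−6)² + (5.8−6)² + (1−6)² = 64.5.
The Normal likelihood contributes (σ²)^(−n/2) exp(−SS/(2σ²)), so the posterior is Inverse-Gamma(α + n/2, β + SS/2) = Inverse-Gamma(9.4, 46.25).
The mode of Inverse-Gamma(a, b) is b/(a+1) = 46.25/10.4 ≈ 4.4471.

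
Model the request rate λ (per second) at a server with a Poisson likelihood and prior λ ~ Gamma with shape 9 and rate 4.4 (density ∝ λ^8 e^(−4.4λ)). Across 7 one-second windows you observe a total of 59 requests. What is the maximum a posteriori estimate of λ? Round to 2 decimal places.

λ̂_MAP = 5.88

Σxᵢ = 59, n = 7.
Posterior ∝ λ^8e^(−4.4λ) · λ^59e^(−7λ) = λ^67e^(−11.4λ), i.e. Gamma(shape=68, rate=11.4).
The mode of a Gamma(a, b) with a ≥ 1 (shape–rate) is (a−1)/b = 67/11.4 ≈ 5.88.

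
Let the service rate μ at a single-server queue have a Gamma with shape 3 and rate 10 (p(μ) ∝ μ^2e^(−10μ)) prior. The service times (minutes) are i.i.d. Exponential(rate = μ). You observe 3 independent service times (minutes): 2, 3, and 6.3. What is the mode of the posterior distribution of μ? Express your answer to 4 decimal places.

μ̂_MAP = 0.2347

The Exponential(rate=μ) likelihood is ∝ μ^n e^(−μΣtᵢ). Here n = 3 and Σtᵢ = 2 + 3 + 6.3 = 11.3.
Posterior ∝ μ^2e^(−10μ) · μ^3e^(−11.3μ) = μ^5e^(−21.3μ), i.e. Gamma(6, 21.3).
Mode = (a−1)/b = 5/21.3 ≈ 0.2347.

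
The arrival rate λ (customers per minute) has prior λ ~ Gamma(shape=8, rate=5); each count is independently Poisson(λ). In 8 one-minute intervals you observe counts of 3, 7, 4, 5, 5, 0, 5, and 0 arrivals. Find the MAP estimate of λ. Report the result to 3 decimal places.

Σxᵢ = 3+7+4+5+5+0+5+0 = 29, with n = 8.
Posterior ∝ λ^7e^(−5λ) · λ^29e^(−8λ) = λ^36e^(−13λ), i.e. Gamma(shape=37, rate=13).
The mode of a Gamma(a, b) with a ≥ 1 (shape–rate) is (a−1)/b = 36/13 ≈ 2.769.

λ̂_MAP = 2.769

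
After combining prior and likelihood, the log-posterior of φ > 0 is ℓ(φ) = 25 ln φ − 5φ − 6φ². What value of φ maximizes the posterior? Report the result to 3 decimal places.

ℓ'(φ) = 25/φ − 5 − 12φ. Setting this to zero and multiplying by φ: 12φ² + 5φ − 25 = 0.
φ = (−5 + √(5² + 4·12·25)) / (2·12) = (−5 + √1225) / 24 = (−5 + 35)/24 = 5/4.
ℓ''(φ) = −25/φ² − 12 < 0, confirming a maximum.

φ̂_MAP = 1.250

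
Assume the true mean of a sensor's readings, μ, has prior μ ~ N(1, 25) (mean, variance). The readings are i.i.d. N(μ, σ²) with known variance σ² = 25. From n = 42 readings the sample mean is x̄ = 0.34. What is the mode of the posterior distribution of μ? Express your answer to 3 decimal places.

n = 42, x̄ = 0.34.
For a Normal prior and Normal likelihood with known variance, the posterior is Normal; its mode equals its mean, the precision-weighted average.
Prior precision 1/σ₀² = 1/25 = 0.04; data precision n/σ² = 42/25 = 1.68.
μ̂ = (0.04·1 + 1.68·0.34) / (0.04 + 1.68) = 0.6112/1.72 = 382/1075 ≈ 0.355.

μ̂_MAP = 0.355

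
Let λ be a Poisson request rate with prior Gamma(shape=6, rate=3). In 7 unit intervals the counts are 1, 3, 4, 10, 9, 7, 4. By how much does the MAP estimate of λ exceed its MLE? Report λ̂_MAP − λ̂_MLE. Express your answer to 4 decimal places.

MAP − MLE = -1.1286

Σxᵢ = 38. Posterior is Gamma(44, 10); MAP = (44−1)/10 = 43/10 ≈ 4.30000.
MLE = x̄ = 38/7 ≈ 5.42857.
Difference = 43/10 − 38/7 = -79/70 ≈ -1.1286.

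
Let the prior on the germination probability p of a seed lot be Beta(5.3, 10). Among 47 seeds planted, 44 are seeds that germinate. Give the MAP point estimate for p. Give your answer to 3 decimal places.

Prior: Beta(5.3, 10).
Data: 44 successes in 47 trials. The binomial likelihood contributes p^44(1−p)^3, so the posterior is Beta(5.3+44, 10+3) = Beta(49.3, 13).
For Beta(a, b) with a, b > 1 the mode is (a−1)/(a+b−2) = 48.3/60.3 ≈ 0.801.

p̂_MAP = 0.801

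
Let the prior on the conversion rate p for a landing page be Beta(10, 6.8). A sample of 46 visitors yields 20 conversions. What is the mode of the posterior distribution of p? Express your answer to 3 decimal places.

p̂_MAP = 0.477

Prior: Beta(10, 6.8).
Data: 20 successes in 46 trials. The binomial likelihood contributes p^20(1−p)^26, so the posterior is Beta(10+20, 6.8+26) = Beta(30, 32.8).
For Beta(a, b) with a, b > 1 the mode is (a−1)/(a+b−2) = 29/60.8 ≈ 0.477.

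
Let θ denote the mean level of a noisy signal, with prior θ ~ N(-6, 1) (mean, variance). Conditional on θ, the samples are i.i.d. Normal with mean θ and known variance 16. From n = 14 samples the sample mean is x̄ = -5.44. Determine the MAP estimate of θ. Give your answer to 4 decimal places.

θ̂_MAP = -5.7387

n = 14, x̄ = -5.44.
For a Normal prior and Normal likelihood with known variance, the posterior is Normal; its mode equals its mean, the precision-weighted average.
Prior precision 1/σ₀² = 1/1 = 1; data precision n/σ² = 14/16 = 0.875.
θ̂ = (1·(-6) + 0.875·(-5.44)) / (1 + 0.875) = (-10.76)/1.875 = -2152/375 ≈ -5.7387.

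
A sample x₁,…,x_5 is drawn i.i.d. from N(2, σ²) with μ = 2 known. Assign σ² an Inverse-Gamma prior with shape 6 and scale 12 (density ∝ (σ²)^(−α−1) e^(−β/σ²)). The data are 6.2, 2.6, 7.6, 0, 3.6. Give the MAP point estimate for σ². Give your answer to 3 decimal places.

σ̂²_MAP = 4.206

Sum of squared deviations about the known mean: SS = (6.2−2)² + (2.6−2)² + (7.6−2)² + (0−2)² + (3.6−2)² = 55.92.
The Normal likelihood contributes (σ²)^(−n/2) exp(−SS/(2σ²)), so the posterior is Inverse-Gamma(α + n/2, β + SS/2) = Inverse-Gamma(8.5, 39.96).
The mode of Inverse-Gamma(a, b) is b/(a+1) = 39.96/9.5 ≈ 4.206.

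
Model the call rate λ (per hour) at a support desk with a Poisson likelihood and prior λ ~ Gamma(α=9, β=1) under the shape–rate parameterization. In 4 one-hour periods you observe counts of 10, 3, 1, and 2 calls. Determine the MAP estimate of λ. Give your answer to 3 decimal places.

Σxᵢ = 10+3+1+2 = 16, with n = 4.
Posterior ∝ λ^8e^(−1λ) · λ^16e^(−4λ) = λ^24e^(−5λ), i.e. Gamma(shape=25, rate=5).
The mode of a Gamma(a, b) with a ≥ 1 (shape–rate) is (a−1)/b = 24/5 ≈ 4.800.

λ̂_MAP = 4.800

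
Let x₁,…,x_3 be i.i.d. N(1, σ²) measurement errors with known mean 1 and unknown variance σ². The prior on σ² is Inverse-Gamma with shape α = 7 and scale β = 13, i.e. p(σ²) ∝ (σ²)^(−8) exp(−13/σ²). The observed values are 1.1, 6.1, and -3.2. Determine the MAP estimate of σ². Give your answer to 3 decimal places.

σ̂²_MAP = 3.666

Sum of squared deviations about the known mean: SS = (1.1−1)² + (6.1−1)² + (-3.2−1)² = 43.66.
The Normal likelihood contributes (σ²)^(−n/2) exp(−SS/(2σ²)), so the posterior is Inverse-Gamma(α + n/2, β + SS/2) = Inverse-Gamma(8.5, 34.83).
The mode of Inverse-Gamma(a, b) is b/(a+1) = 34.83/9.5 ≈ 3.666.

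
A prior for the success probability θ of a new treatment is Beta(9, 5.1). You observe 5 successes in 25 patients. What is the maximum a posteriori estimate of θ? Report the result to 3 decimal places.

Prior: Beta(9, 5.1).
Data: 5 successes in 25 trials. The binomial likelihood contributes θ^5(1−θ)^20, so the posterior is Beta(9+5, 5.1+20) = Beta(14, 25.1).
For Beta(a, b) with a, b > 1 the mode is (a−1)/(a+b−2) = 13/37.1 ≈ 0.350.

θ̂_MAP = 0.350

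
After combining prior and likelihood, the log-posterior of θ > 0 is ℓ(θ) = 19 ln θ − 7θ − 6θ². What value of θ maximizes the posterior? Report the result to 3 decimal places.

ℓ'(θ) = 19/θ − 7 − 12θ. Setting this to zero and multiplying by θ: 12θ² + 7θ − 19 = 0.
θ = (−7 + √(7² + 4·12·19)) / (2·12) = (−7 + √961) / 24 = (−7 + 31)/24 = 1.
ℓ''(θ) = −19/θ² − 12 < 0, confirming a maximum.

θ̂_MAP = 1.000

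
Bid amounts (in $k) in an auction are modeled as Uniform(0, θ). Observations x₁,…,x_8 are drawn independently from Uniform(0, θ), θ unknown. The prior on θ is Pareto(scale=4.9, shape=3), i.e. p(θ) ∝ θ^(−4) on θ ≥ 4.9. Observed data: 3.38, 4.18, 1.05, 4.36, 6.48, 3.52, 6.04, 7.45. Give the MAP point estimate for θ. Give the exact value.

θ̂_MAP = 7.45

The Uniform(0, θ) likelihood is θ^(−n) for θ ≥ max(xᵢ), zero otherwise. Here max(xᵢ) = 7.45.
Posterior ∝ θ^(−4) · θ^(−8) = θ^(−12) on θ ≥ max(4.9, 7.45) = 7.45.
This density is strictly decreasing in θ, so the posterior mode lies at the lower boundary of the support.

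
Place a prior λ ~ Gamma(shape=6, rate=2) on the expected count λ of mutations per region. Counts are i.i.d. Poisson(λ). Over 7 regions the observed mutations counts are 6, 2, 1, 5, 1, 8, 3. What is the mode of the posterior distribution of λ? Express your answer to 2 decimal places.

λ̂_MAP = 3.44

Σxᵢ = 6+2+1+5+1+8+3 = 26, with n = 7.
Posterior ∝ λ^5e^(−2λ) · λ^26e^(−7λ) = λ^31e^(−9λ), i.e. Gamma(shape=32, rate=9).
The mode of a Gamma(a, b) with a ≥ 1 (shape–rate) is (a−1)/b = 31/9 ≈ 3.44.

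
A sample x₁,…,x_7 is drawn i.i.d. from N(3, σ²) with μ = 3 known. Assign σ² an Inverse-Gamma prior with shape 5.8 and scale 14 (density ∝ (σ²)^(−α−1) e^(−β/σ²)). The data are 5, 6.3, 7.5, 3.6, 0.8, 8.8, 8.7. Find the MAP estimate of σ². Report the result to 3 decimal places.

σ̂²_MAP = 6.528

Sum of squared deviations about the known mean: SS = (5−3)² + (6.3−3)² + (7.5−3)² + (3.6−3)² + (0.8−3)² + (8.8−3)² + (8.7−3)² = 106.47.
The Normal likelihood contributes (σ²)^(−n/2) exp(−SS/(2σ²)), so the posterior is Inverse-Gamma(α + n/2, β + SS/2) = Inverse-Gamma(9.3, 67.235).
The mode of Inverse-Gamma(a, b) is b/(a+1) = 67.235/10.3 ≈ 6.528.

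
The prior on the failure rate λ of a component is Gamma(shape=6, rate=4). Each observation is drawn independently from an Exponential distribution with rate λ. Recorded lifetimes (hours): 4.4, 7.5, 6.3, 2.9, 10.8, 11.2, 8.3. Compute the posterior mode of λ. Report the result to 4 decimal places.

The Exponential(rate=λ) likelihood is ∝ λ^n e^(−λΣtᵢ). Here n = 7 and Σtᵢ = 4.4 + 7.5 + 6.3 + 2.9 + 10.8 + 11.2 + 8.3 = 51.4.
Posterior ∝ λ^5e^(−4λ) · λ^7e^(−51.4λ) = λ^12e^(−55.4λ), i.e. Gamma(13, 55.4).
Mode = (a−1)/b = 12/55.4 ≈ 0.2166.

λ̂_MAP = 0.2166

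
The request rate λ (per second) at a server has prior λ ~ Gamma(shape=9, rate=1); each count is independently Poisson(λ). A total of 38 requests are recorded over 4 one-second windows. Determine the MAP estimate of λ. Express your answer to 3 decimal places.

Σxᵢ = 38, n = 4.
Posterior ∝ λ^8e^(−1λ) · λ^38e^(−4λ) = λ^46e^(−5λ), i.e. Gamma(shape=47, rate=5).
The mode of a Gamma(a, b) with a ≥ 1 (shape–rate) is (a−1)/b = 46/5 ≈ 9.200.

λ̂_MAP = 9.200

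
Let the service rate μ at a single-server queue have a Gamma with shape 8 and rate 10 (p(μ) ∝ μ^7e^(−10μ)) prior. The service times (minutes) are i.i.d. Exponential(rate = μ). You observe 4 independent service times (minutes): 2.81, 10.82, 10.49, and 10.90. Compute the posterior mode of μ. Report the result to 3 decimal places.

μ̂_MAP = 0.244

The Exponential(rate=μ) likelihood is ∝ μ^n e^(−μΣtᵢ). Here n = 4 and Σtᵢ = 2.81 + 10.82 + 10.49 + 10.90 = 35.02.
Posterior ∝ μ^7e^(−10μ) · μ^4e^(−35.02μ) = μ^11e^(−45.02μ), i.e. Gamma(12, 45.02).
Mode = (a−1)/b = 11/45.02 ≈ 0.244.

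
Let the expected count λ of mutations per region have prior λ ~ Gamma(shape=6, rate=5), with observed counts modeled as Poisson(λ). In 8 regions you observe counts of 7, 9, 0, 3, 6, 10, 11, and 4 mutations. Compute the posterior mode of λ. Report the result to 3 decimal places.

λ̂_MAP = 4.231

Σxᵢ = 7+9+0+3+6+10+11+4 = 50, with n = 8.
Posterior ∝ λ^5e^(−5λ) · λ^50e^(−8λ) = λ^55e^(−13λ), i.e. Gamma(shape=56, rate=13).
The mode of a Gamma(a, b) with a ≥ 1 (shape–rate) is (a−1)/b = 55/13 ≈ 4.231.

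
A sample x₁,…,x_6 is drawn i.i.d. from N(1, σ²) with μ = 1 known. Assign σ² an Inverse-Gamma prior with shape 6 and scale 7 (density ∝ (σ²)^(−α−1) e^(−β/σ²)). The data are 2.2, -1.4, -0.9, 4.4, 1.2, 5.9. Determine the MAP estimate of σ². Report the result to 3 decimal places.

σ̂²_MAP = 3.021

Sum of squared deviations about the known mean: SS = (2.2−1)² + (-1.4−1)² + (-0.9−1)² + (4.4−1)² + (1.2−1)² + (5.9−1)² = 46.42.
The Normal likelihood contributes (σ²)^(−n/2) exp(−SS/(2σ²)), so the posterior is Inverse-Gamma(α + n/2, β + SS/2) = Inverse-Gamma(9, 30.21).
The mode of Inverse-Gamma(a, b) is b/(a+1) = 30.21/10 ≈ 3.021.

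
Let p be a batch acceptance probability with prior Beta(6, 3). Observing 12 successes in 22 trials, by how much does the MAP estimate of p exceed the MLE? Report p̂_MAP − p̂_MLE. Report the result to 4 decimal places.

MAP − MLE = 0.0408

Posterior is Beta(18, 13); MAP = (18−1)/(31−2) = 17/29 ≈ 0.58621.
MLE ignores the prior: p̂_MLE = k/n = 12/22 ≈ 0.54545.
Difference = 17/29 − 12/22 = 13/319 ≈ 0.0408.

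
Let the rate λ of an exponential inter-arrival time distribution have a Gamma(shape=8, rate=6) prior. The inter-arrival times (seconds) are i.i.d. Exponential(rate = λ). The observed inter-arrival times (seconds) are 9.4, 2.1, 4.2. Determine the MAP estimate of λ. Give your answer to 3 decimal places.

λ̂_MAP = 0.461

The Exponential(rate=λ) likelihood is ∝ λ^n e^(−λΣtᵢ). Here n = 3 and Σtᵢ = 9.4 + 2.1 + 4.2 = 15.7.
Posterior ∝ λ^7e^(−6λ) · λ^3e^(−15.7λ) = λ^10e^(−21.7λ), i.e. Gamma(11, 21.7).
Mode = (a−1)/b = 10/21.7 ≈ 0.461.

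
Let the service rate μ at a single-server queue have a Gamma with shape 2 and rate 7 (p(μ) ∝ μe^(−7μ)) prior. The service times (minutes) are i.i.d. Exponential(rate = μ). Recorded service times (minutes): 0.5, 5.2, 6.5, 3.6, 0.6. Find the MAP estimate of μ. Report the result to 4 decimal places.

The Exponential(rate=μ) likelihood is ∝ μ^n e^(−μΣtᵢ). Here n = 5 and Σtᵢ = 0.5 + 5.2 + 6.5 + 3.6 + 0.6 = 16.4.
Posterior ∝ μe^(−7μ) · μ^5e^(−16.4μ) = μ^6e^(−23.4μ), i.e. Gamma(7, 23.4).
Mode = (a−1)/b = 6/23.4 ≈ 0.2564.

μ̂_MAP = 0.2564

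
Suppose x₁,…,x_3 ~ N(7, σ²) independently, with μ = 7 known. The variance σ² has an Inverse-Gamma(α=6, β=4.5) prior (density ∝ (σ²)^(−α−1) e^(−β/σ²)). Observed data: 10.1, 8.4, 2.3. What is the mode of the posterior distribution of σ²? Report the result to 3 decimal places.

Sum of squared deviations about the known mean: SS = (10.1−7)² + (8.4−7)² + (2.3−7)² = 33.66.
The Normal likelihood contributes (σ²)^(−n/2) exp(−SS/(2σ²)), so the posterior is Inverse-Gamma(α + n/2, β + SS/2) = Inverse-Gamma(7.5, 21.33).
The mode of Inverse-Gamma(a, b) is b/(a+1) = 21.33/8.5 ≈ 2.509.

σ̂²_MAP = 2.509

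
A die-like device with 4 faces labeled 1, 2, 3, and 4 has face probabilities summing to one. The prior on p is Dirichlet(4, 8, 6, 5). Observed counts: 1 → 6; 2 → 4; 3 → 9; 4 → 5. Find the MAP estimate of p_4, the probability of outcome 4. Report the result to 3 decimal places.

The posterior is Dirichlet(αᵢ + nᵢ) = Dirichlet(10, 12, 15, 10).
For a Dirichlet(a₁,…,a_K) with all aᵢ > 1, the mode has j-th component (aⱼ − 1)/(Σaᵢ − K).
Here Σaᵢ = 47 and K = 4, so p_4 = (10 − 1)/(47 − 4) = 9/43 ≈ 0.209.

MAP estimate: 0.209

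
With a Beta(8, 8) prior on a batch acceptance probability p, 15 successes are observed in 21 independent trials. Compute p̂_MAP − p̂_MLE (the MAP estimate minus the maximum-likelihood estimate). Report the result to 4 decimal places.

Posterior is Beta(23, 14); MAP = (23−1)/(37−2) = 22/35 ≈ 0.62857.
MLE ignores the prior: p̂_MLE = k/n = 15/21 ≈ 0.71429.
Difference = 22/35 − 15/21 = -3/35 ≈ -0.0857.

MAP − MLE = -0.0857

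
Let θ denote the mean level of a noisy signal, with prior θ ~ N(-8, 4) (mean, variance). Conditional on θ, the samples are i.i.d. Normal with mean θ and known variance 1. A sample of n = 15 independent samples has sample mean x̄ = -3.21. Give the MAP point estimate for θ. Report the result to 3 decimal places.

n = 15, x̄ = -3.21.
For a Normal prior and Normal likelihood with known variance, the posterior is Normal; its mode equals its mean, the precision-weighted average.
Prior precision 1/σ₀² = 1/4 = 0.25; data precision n/σ² = 15/1 = 15.
θ̂ = (0.25·(-8) + 15·(-3.21)) / (0.25 + 15) = (-50.15)/15.25 = -1003/305 ≈ -3.289.

θ̂_MAP = -3.289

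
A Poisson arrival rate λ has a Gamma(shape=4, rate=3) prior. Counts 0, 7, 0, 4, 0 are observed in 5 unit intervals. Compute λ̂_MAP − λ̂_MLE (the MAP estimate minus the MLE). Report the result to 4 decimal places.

Σxᵢ = 11. Posterior is Gamma(15, 8); MAP = (15−1)/8 = 14/8 ≈ 1.75000.
MLE = x̄ = 11/5 ≈ 2.20000.
Difference = 14/8 − 11/5 = -9/20 ≈ -0.4500.

MAP − MLE = -0.4500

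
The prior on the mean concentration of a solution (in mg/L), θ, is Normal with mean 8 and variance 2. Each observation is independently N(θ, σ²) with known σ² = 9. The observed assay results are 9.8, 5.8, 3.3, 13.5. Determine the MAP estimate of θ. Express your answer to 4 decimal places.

θ̂_MAP = 8.0471

n = 4; x̄ = (9.8 + 5.8 + 3.3 + 13.5)/4 = 32.4/4 = 8.1.
For a Normal prior and Normal likelihood with known variance, the posterior is Normal; its mode equals its mean, the precision-weighted average.
Prior precision 1/σ₀² = 1/2 = 0.5; data precision n/σ² = 4/9.
θ̂ = (0.5·8 + (4/9)·8.1) / (0.5 + 4/9) = 7.6/(17/18) = 684/85 ≈ 8.0471.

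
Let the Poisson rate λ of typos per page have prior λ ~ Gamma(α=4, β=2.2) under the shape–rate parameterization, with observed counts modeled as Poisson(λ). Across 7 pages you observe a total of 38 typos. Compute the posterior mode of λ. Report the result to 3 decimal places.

Σxᵢ = 38, n = 7.
Posterior ∝ λ^3e^(−2.2λ) · λ^38e^(−7λ) = λ^41e^(−9.2λ), i.e. Gamma(shape=42, rate=9.2).
The mode of a Gamma(a, b) with a ≥ 1 (shape–rate) is (a−1)/b = 41/9.2 ≈ 4.457.

λ̂_MAP = 4.457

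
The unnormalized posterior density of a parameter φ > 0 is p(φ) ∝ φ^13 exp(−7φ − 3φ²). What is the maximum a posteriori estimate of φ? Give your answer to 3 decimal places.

φ̂_MAP = 1.000

ℓ'(φ) = 13/φ − 7 − 6φ. Setting this to zero and multiplying by φ: 6φ² + 7φ − 13 = 0.
φ = (−7 + √(7² + 4·6·13)) / (2·6) = (−7 + √361) / 12 = (−7 + 19)/12 = 1.
ℓ''(φ) = −13/φ² − 6 < 0, confirming a maximum.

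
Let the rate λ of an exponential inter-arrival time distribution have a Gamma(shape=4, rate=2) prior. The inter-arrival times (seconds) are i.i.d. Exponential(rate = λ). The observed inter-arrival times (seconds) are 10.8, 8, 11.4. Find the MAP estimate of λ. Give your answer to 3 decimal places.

λ̂_MAP = 0.186

The Exponential(rate=λ) likelihood is ∝ λ^n e^(−λΣtᵢ). Here n = 3 and Σtᵢ = 10.8 + 8 + 11.4 = 30.2.
Posterior ∝ λ^3e^(−2λ) · λ^3e^(−30.2λ) = λ^6e^(−32.2λ), i.e. Gamma(7, 32.2).
Mode = (a−1)/b = 6/32.2 ≈ 0.186.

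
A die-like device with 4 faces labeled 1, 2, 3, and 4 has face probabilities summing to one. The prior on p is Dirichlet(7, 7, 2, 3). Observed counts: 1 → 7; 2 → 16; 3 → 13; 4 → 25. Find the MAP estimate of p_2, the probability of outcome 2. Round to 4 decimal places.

The posterior is Dirichlet(αᵢ + nᵢ) = Dirichlet(14, 23, 15, 28).
For a Dirichlet(a₁,…,a_K) with all aᵢ > 1, the mode has j-th component (aⱼ − 1)/(Σaᵢ − K).
Here Σaᵢ = 80 and K = 4, so p_2 = (23 − 1)/(80 − 4) = 22/76 ≈ 0.2895.

MAP estimate: 0.2895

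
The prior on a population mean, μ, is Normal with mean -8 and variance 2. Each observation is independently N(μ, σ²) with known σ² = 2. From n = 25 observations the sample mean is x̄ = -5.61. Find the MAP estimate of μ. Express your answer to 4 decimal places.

n = 25, x̄ = -5.61.
For a Normal prior and Normal likelihood with known variance, the posterior is Normal; its mode equals its mean, the precision-weighted average.
Prior precision 1/σ₀² = 1/2 = 0.5; data precision n/σ² = 25/2 = 12.5.
μ̂ = (0.5·(-8) + 12.5·(-5.61)) / (0.5 + 12.5) = (-74.125)/13 = -593/104 ≈ -5.7019.

μ̂_MAP = -5.7019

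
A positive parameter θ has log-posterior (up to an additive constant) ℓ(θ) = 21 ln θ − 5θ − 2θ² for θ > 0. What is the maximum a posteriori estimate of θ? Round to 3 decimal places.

ℓ'(θ) = 21/θ − 5 − 4θ. Setting this to zero and multiplying by θ: 4θ² + 5θ − 21 = 0.
θ = (−5 + √(5² + 4·4·21)) / (2·4) = (−5 + √361) / 8 = (−5 + 19)/8 = 7/4.
ℓ''(θ) = −21/θ² − 4 < 0, confirming a maximum.

θ̂_MAP = 1.750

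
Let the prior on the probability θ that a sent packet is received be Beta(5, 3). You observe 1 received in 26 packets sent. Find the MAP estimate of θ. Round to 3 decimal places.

Prior: Beta(5, 3).
Data: 1 success in 26 trials. The binomial likelihood contributes θ(1−θ)^25, so the posterior is Beta(5+1, 3+25) = Beta(6, 28).
For Beta(a, b) with a, b > 1 the mode is (a−1)/(a+b−2) = 5/32 ≈ 0.156.

θ̂_MAP = 0.156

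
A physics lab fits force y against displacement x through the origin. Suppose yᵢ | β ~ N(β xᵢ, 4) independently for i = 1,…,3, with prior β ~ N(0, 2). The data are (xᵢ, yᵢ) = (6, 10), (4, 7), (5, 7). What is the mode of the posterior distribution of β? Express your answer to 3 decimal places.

β̂_MAP = 1.557

log p(β | y) = −Σ(yᵢ − βxᵢ)²/(2·4) − β²/(2·2) + const.
Setting the derivative to zero: Σxᵢ(yᵢ − βxᵢ)/4 − β/2 = 0, so β = Σxᵢyᵢ / (Σxᵢ² + σ²/τ²).
Σxᵢyᵢ = 6·10 + 4·7 + 5·7 = 123; Σxᵢ² = 77; σ²/τ² = 2.
β̂_MAP = 123 / (77 + 2) = 123/79 ≈ 1.557.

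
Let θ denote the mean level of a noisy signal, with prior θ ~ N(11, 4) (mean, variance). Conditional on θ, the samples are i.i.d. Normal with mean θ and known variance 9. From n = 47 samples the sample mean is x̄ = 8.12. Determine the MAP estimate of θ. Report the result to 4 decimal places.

θ̂_MAP = 8.2516

n = 47, x̄ = 8.12.
For a Normal prior and Normal likelihood with known variance, the posterior is Normal; its mode equals its mean, the precision-weighted average.
Prior precision 1/σ₀² = 1/4 = 0.25; data precision n/σ² = 47/9.
θ̂ = (0.25·11 + (47/9)·8.12) / (0.25 + 47/9) = (40639/900)/(197/36) = 40639/4925 ≈ 8.2516.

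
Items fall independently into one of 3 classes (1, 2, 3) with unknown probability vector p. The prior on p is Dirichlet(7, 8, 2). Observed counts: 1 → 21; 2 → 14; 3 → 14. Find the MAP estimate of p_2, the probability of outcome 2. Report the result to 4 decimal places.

The posterior is Dirichlet(αᵢ + nᵢ) = Dirichlet(28, 22, 16).
For a Dirichlet(a₁,…,a_K) with all aᵢ > 1, the mode has j-th component (aⱼ − 1)/(Σaᵢ − K).
Here Σaᵢ = 66 and K = 3, so p_2 = (22 − 1)/(66 − 3) = 21/63 ≈ 0.3333.

MAP estimate: 0.3333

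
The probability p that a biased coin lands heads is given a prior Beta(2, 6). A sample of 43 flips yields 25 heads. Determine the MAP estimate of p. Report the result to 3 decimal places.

p̂_MAP = 0.531

Prior: Beta(2, 6).
Data: 25 successes in 43 trials. The binomial likelihood contributes p^25(1−p)^18, so the posterior is Beta(2+25, 6+18) = Beta(27, 24).
For Beta(a, b) with a, b > 1 the mode is (a−1)/(a+b−2) = 26/49 ≈ 0.531.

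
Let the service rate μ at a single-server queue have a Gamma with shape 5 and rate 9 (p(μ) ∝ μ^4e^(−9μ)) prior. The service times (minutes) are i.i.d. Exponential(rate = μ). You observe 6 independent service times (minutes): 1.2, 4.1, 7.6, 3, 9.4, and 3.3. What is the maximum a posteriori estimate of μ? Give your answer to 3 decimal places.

μ̂_MAP = 0.266

The Exponential(rate=μ) likelihood is ∝ μ^n e^(−μΣtᵢ). Here n = 6 and Σtᵢ = 1.2 + 4.1 + 7.6 + 3 + 9.4 + 3.3 = 28.6.
Posterior ∝ μ^4e^(−9μ) · μ^6e^(−28.6μ) = μ^10e^(−37.6μ), i.e. Gamma(11, 37.6).
Mode = (a−1)/b = 10/37.6 ≈ 0.266.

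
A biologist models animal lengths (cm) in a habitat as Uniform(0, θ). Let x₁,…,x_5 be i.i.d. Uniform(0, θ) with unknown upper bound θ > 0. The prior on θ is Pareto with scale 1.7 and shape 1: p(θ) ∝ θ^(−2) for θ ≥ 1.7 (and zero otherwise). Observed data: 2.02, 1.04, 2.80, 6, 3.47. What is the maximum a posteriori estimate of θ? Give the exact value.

The Uniform(0, θ) likelihood is θ^(−n) for θ ≥ max(xᵢ), zero otherwise. Here max(xᵢ) = 6.
Posterior ∝ θ^(−2) · θ^(−5) = θ^(−7) on θ ≥ max(1.7, 6) = 6.
This density is strictly decreasing in θ, so the posterior mode lies at the lower boundary of the support.

θ̂_MAP = 6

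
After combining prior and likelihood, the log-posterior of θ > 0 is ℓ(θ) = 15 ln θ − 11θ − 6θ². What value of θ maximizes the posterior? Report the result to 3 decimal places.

ℓ'(θ) = 15/θ − 11 − 12θ. Setting this to zero and multiplying by θ: 12θ² + 11θ − 15 = 0.
θ = (−11 + √(11² + 4·12·15)) / (2·12) = (−11 + √841) / 24 = (−11 + 29)/24 = 3/4.
ℓ''(θ) = −15/θ² − 12 < 0, confirming a maximum.

θ̂_MAP = 0.750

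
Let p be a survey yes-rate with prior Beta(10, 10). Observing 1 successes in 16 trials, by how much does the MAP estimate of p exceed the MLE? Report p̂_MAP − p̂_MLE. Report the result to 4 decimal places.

Posterior is Beta(11, 25); MAP = (11−1)/(36−2) = 10/34 ≈ 0.29412.
MLE ignores the prior: p̂_MLE = k/n = 1/16 ≈ 0.06250.
Difference = 10/34 − 1/16 = 63/272 ≈ 0.2316.

MAP − MLE = 0.2316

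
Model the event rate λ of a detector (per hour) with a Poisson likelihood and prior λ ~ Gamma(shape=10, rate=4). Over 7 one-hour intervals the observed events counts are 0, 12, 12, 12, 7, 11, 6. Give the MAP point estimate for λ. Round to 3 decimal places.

λ̂_MAP = 6.273

Σxᵢ = 0+12+12+12+7+11+6 = 60, with n = 7.
Posterior ∝ λ^9e^(−4λ) · λ^60e^(−7λ) = λ^69e^(−11λ), i.e. Gamma(shape=70, rate=11).
The mode of a Gamma(a, b) with a ≥ 1 (shape–rate) is (a−1)/b = 69/11 ≈ 6.273.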